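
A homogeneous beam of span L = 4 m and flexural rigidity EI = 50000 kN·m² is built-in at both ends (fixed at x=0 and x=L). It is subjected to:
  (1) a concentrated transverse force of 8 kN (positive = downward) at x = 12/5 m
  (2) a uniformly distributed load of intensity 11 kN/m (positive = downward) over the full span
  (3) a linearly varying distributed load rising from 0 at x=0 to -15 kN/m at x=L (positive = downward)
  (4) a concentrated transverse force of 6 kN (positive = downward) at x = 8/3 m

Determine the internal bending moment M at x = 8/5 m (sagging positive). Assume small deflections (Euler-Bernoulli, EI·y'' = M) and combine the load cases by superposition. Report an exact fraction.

M(8/5) = 26764/5625 kN·m

Load 1 — point force P=8 kN at a=12/5 m (b=L-a=8/5):
  M_1 = Pb²(3a+b)x/L³ - Pab²/L²  [x≤a] = 8·(8/5)²·(3·(12/5)+(8/5))·(8/5)/4³ - 8·(12/5)·(8/5)²/4² = 896/625 kN·m
Load 2 — uniform load w=11 kN/m over full span:
  M_2 = wLx/2 - wL²/12 - wx²/2 = 11·4·(8/5)/2 - 11·4²/12 - 11·(8/5)²/2 = 484/75 kN·m
Load 3 — triangular load w₀=-15 kN/m (0→w₀ over full span):
  M_3 = 3w₀Lx/20 - w₀L²/30 - w₀x³/(6L) = 3·(-15)·4·(8/5)/20 - (-15)·4²/30 - (-15)·(8/5)³/(6·4) = -96/25 kN·m
Load 4 — point force P=6 kN at a=8/3 m (b=L-a=4/3):
  M_4 = Pb²(3a+b)x/L³ - Pab²/L²  [x≤a] = 6·(4/3)²·(3·(8/3)+(4/3))·(8/5)/4³ - 6·(8/3)·(4/3)²/4² = 32/45 kN·m
Superposition: M = Σ M_i = 26764/5625 kN·m ≈ 4.758044 kN·m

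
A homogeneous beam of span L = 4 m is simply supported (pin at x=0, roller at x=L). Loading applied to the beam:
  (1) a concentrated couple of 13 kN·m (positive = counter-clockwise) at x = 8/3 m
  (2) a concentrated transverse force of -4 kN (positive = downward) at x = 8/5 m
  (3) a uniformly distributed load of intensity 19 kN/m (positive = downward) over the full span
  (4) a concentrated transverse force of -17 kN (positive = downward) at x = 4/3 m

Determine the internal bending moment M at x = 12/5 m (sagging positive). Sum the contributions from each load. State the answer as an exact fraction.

M(12/5) = 2449/75 kN·m

Load 1 — applied couple M₀=13 kN·m at a=8/3 m (b=L-a=4/3):
  M_1 = M₀x/L  [x≤a] = 13·(12/5)/4 = 39/5 kN·m
Load 2 — point force P=-4 kN at a=8/5 m (b=L-a=12/5):
  M_2 = Pa(L-x)/L  [x>a] = (-4)·(8/5)·(4-(12/5))/4 = -64/25 kN·m
Load 3 — uniform load w=19 kN/m over full span:
  M_3 = wx(L-x)/2 = 19·(12/5)·(4-(12/5))/2 = 912/25 kN·m
Load 4 — point force P=-17 kN at a=4/3 m (b=L-a=8/3):
  M_4 = Pa(L-x)/L  [x>a] = (-17)·(4/3)·(4-(12/5))/4 = -136/15 kN·m
Superposition: M = Σ M_i = 2449/75 kN·m ≈ 32.653333 kN·m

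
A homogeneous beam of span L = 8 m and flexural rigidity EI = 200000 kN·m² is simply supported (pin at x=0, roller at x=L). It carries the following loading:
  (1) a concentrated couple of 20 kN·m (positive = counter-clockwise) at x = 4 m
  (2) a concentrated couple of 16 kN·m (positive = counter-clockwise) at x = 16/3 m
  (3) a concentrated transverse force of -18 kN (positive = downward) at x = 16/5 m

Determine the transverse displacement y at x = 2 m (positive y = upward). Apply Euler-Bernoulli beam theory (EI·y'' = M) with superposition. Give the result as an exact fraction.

Load 1 — applied couple M₀=20 kN·m at a=4 m (b=L-a=4):
  y_1 = (M₀x³/(6L)+C₁x)/EI  [x≤a] with C₁=M₀(3b²-L²)/(6L)=-20/3 = (20·2³/(6·8)+(-20/3)·2)/200000 = -1/20000 m
Load 2 — applied couple M₀=16 kN·m at a=16/3 m (b=L-a=8/3):
  y_2 = (M₀x³/(6L)+C₁x)/EI  [x≤a] with C₁=M₀(3b²-L²)/(6L)=-128/9 = (16·2³/(6·8)+(-128/9)·2)/200000 = -29/225000 m
Load 3 — point force P=-18 kN at a=16/5 m (b=L-a=24/5):
  y_3 = -Pbx(L²-b²-x²)/(6LEI)  [x≤a] = -(-18)·(24/5)·2·(8²-(24/5)²-2²)/(6·8·200000) = 2079/3125000 m
Superposition: y = Σ y_i = 54719/112500000 m ≈ 0.000486 m

y(2) = 54719/112500000 m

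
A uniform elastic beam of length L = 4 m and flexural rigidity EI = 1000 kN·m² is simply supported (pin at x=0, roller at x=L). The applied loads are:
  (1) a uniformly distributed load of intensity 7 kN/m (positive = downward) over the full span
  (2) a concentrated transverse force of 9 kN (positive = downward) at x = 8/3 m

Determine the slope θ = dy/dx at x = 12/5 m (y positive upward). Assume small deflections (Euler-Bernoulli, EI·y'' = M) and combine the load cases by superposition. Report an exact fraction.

θ(12/5) = 992/140625 rad

Load 1 — uniform load w=7 kN/m over full span:
  θ_1 = -w(L³-6Lx²+4x³)/(24EI) = -7·(4³-6·4·(12/5)²+4·(12/5)³)/(24·1000) = 259/46875 rad
Load 2 — point force P=9 kN at a=8/3 m (b=L-a=4/3):
  θ_2 = -Pb(L²-b²-3x²)/(6LEI)  [x≤a] = -9·(4/3)·(4²-(4/3)²-3·(12/5)²)/(6·4·1000) = 43/28125 rad
Superposition: θ = Σ θ_i = 992/140625 rad ≈ 0.007054 rad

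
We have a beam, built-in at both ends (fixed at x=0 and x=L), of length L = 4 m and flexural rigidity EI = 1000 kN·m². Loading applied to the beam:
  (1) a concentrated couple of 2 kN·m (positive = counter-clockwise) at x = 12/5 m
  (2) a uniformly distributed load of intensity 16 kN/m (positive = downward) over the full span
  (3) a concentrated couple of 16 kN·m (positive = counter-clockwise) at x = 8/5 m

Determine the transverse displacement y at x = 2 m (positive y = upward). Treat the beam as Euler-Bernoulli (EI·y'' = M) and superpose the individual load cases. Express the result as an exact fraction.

y(2) = -79/9375 m

Load 1 — applied couple M₀=2 kN·m at a=12/5 m (b=L-a=8/5):
  y_1 = (R_Ax³/6 - M_Ax²/2)/EI  [x≤a] with R_A=18/25, M_A=16/25 = ((18/25)·2³/6 - (16/25)·2²/2)/1000 = -1/3125 m
Load 2 — uniform load w=16 kN/m over full span:
  y_2 = -wx²(L-x)²/(24EI) = -16·2²·(4-2)²/(24·1000) = -4/375 m
Load 3 — applied couple M₀=16 kN·m at a=8/5 m (b=L-a=12/5):
  y_3 = (R_Ax³/6 - M_Ax²/2 - M₀(x-a)²/2)/EI  [x>a] with R_A=144/25, M_A=48/25 = ((144/25)·2³/6 - (48/25)·2²/2 - 16·(2-(8/5))²/2)/1000 = 8/3125 m
Superposition: y = Σ y_i = -79/9375 m ≈ -0.008427 m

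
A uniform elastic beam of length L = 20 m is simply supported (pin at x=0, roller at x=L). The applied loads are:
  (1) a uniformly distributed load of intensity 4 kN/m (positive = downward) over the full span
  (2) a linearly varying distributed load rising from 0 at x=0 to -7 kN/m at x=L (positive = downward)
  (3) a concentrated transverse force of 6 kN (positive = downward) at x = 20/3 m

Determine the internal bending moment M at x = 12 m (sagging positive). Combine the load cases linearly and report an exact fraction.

Load 1 — uniform load w=4 kN/m over full span:
  M_1 = wx(L-x)/2 = 4·12·(20-12)/2 = 192 kN·m
Load 2 — triangular load w₀=-7 kN/m (0→w₀ over full span):
  M_2 = w₀Lx/6 - w₀x³/(6L) = (-7)·20·12/6 - (-7)·12³/(6·20) = -896/5 kN·m
Load 3 — point force P=6 kN at a=20/3 m (b=L-a=40/3):
  M_3 = Pa(L-x)/L  [x>a] = 6·(20/3)·(20-12)/20 = 16 kN·m
Superposition: M = Σ M_i = 144/5 kN·m ≈ 28.800000 kN·m

M(12) = 144/5 kN·m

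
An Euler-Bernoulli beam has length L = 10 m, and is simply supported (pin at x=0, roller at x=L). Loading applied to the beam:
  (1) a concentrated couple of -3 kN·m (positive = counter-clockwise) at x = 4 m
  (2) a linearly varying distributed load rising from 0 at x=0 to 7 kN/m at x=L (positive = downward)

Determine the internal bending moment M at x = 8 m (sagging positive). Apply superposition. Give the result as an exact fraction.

M(8) = 171/5 kN·m

Load 1 — applied couple M₀=-3 kN·m at a=4 m (b=L-a=6):
  M_1 = M₀x/L - M₀  [x>a] = (-3)·8/10 - (-3) = 3/5 kN·m
Load 2 — triangular load w₀=7 kN/m (0→w₀ over full span):
  M_2 = w₀Lx/6 - w₀x³/(6L) = 7·10·8/6 - 7·8³/(6·10) = 168/5 kN·m
Superposition: M = Σ M_i = 171/5 kN·m ≈ 34.200000 kN·m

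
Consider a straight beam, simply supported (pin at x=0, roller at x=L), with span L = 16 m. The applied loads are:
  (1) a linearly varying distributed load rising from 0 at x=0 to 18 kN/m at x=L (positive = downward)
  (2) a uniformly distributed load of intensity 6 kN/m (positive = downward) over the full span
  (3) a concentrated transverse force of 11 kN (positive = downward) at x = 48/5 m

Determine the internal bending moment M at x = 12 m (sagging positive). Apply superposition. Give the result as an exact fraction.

M(12) = 2112/5 kN·m

Load 1 — triangular load w₀=18 kN/m (0→w₀ over full span):
  M_1 = w₀Lx/6 - w₀x³/(6L) = 18·16·12/6 - 18·12³/(6·16) = 252 kN·m
Load 2 — uniform load w=6 kN/m over full span:
  M_2 = wx(L-x)/2 = 6·12·(16-12)/2 = 144 kN·m
Load 3 — point force P=11 kN at a=48/5 m (b=L-a=32/5):
  M_3 = Pa(L-x)/L  [x>a] = 11·(48/5)·(16-12)/16 = 132/5 kN·m
Superposition: M = Σ M_i = 2112/5 kN·m ≈ 422.400000 kN·m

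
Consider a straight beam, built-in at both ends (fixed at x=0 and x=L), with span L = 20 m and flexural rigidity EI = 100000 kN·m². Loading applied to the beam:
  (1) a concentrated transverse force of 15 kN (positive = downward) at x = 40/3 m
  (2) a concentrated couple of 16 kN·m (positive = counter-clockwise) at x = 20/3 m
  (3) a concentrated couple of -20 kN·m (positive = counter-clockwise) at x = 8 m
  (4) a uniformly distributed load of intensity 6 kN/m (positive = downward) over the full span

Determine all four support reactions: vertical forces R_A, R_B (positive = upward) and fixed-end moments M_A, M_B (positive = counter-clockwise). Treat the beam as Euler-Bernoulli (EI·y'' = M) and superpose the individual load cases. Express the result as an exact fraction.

R_A = 14291/225 kN, M_A = 9892/45 kN·m, R_B = 16084/225 kN, M_B = -11048/45 kN·m

Load 1 — point force P=15 kN at a=40/3 m (b=L-a=20/3):
  R_A = Pb²(3a+b)/L³ = 15·(20/3)²·(3·(40/3)+(20/3))/20³ = 35/9 kN
  M_A = Pab²/L² = 15·(40/3)·(20/3)²/20² = 200/9 kN·m
  R_B = Pa²(a+3b)/L³ = 15·(40/3)²·((40/3)+3·(20/3))/20³ = 100/9 kN
  M_B = -Pa²b/L² = -15·(40/3)²·(20/3)/20² = -400/9 kN·m
Load 2 — applied couple M₀=16 kN·m at a=20/3 m (b=L-a=40/3):
  R_A = 6M₀ab/L³ = 6·16·(20/3)·(40/3)/20³ = 16/15 kN
  M_A = M₀b(2a-b)/L² = 16·(40/3)·(2·(20/3)-(40/3))/20² = 0 kN·m
  R_B = -6M₀ab/L³ = -6·16·(20/3)·(40/3)/20³ = -16/15 kN
  M_B = M₀a(2b-a)/L² = 16·(20/3)·(2·(40/3)-(20/3))/20² = 16/3 kN·m
Load 3 — applied couple M₀=-20 kN·m at a=8 m (b=L-a=12):
  R_A = 6M₀ab/L³ = 6·(-20)·8·12/20³ = -36/25 kN
  M_A = M₀b(2a-b)/L² = (-20)·12·(2·8-12)/20² = -12/5 kN·m
  R_B = -6M₀ab/L³ = -6·(-20)·8·12/20³ = 36/25 kN
  M_B = M₀a(2b-a)/L² = (-20)·8·(2·12-8)/20² = -32/5 kN·m
Load 4 — uniform load w=6 kN/m over full span:
  R_A = wL/2 = 6·20/2 = 60 kN
  M_A = wL²/12 = 6·20²/12 = 200 kN·m
  R_B = wL/2 = 6·20/2 = 60 kN
  M_B = -wL²/12 = -6·20²/12 = -200 kN·m
Superposition: R_A = 14291/225 kN, M_A = 9892/45 kN·m, R_B = 16084/225 kN, M_B = -11048/45 kN·m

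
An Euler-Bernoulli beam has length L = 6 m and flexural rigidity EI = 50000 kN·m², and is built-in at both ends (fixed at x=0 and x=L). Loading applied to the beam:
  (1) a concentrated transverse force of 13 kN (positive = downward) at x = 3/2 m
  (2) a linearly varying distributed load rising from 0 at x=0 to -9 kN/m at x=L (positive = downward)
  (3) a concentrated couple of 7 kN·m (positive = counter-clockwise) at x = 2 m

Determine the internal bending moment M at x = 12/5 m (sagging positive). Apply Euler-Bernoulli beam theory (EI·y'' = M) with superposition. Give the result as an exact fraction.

Load 1 — point force P=13 kN at a=3/2 m (b=L-a=9/2):
  M_1 = Pa²(a+3b)(L-x)/L³ - Pa²b/L²  [x>a] = 13·(3/2)²·((3/2)+3·(9/2))·(6-(12/5))/6³ - 13·(3/2)²·(9/2)/6² = 117/32 kN·m
Load 2 — triangular load w₀=-9 kN/m (0→w₀ over full span):
  M_2 = 3w₀Lx/20 - w₀L²/30 - w₀x³/(6L) = 3·(-9)·6·(12/5)/20 - (-9)·6²/30 - (-9)·(12/5)³/(6·6) = -648/125 kN·m
Load 3 — applied couple M₀=7 kN·m at a=2 m (b=L-a=4):
  M_3 = R_Ax - M_A - M₀  [x>a] with R_A=14/9, M_A=0 = (14/9)·(12/5) - 0 - 7 = -49/15 kN·m
Superposition: M = Σ M_i = -57533/12000 kN·m ≈ -4.794417 kN·m

M(12/5) = -57533/12000 kN·m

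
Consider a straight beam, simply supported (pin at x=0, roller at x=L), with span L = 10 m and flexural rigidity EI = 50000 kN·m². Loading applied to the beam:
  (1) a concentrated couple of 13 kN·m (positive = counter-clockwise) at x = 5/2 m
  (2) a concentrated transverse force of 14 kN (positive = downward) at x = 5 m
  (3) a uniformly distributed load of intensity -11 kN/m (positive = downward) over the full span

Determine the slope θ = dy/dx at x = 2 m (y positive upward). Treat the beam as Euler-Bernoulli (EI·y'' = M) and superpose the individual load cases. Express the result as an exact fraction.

θ(2) = 73679/12000000 rad

Load 1 — applied couple M₀=13 kN·m at a=5/2 m (b=L-a=15/2):
  θ_1 = (M₀x²/(2L)+C₁)/EI  [x≤a] with C₁=M₀(3b²-L²)/(6L)=715/48 = (13·2²/(2·10)+(715/48))/50000 = 4199/12000000 rad
Load 2 — point force P=14 kN at a=5 m (b=L-a=5):
  θ_2 = -Pb(L²-b²-3x²)/(6LEI)  [x≤a] = -14·5·(10²-5²-3·2²)/(6·10·50000) = -147/100000 rad
Load 3 — uniform load w=-11 kN/m over full span:
  θ_3 = -w(L³-6Lx²+4x³)/(24EI) = -(-11)·(10³-6·10·2²+4·2³)/(24·50000) = 363/50000 rad
Superposition: θ = Σ θ_i = 73679/12000000 rad ≈ 0.006140 rad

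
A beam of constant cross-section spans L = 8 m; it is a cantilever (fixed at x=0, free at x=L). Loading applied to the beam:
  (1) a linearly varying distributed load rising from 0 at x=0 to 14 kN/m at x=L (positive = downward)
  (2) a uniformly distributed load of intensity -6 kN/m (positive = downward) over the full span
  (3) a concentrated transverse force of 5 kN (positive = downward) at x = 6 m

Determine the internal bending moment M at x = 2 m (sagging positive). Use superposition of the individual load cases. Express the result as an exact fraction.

Load 1 — triangular load w₀=14 kN/m (0→w₀ over full span):
  M_1 = w₀Lx/2 - w₀L²/3 - w₀x³/(6L) = 14·8·2/2 - 14·8²/3 - 14·2³/(6·8) = -189 kN·m
Load 2 — uniform load w=-6 kN/m over full span:
  M_2 = -w(L-x)²/2 = -(-6)·(8-2)²/2 = 108 kN·m
Load 3 — point force P=5 kN at a=6 m (b=L-a=2):
  M_3 = -P(a-x)  [x≤a] = -5·(6-2) = -20 kN·m
Superposition: M = Σ M_i = -101 kN·m ≈ -101.000000 kN·m

M(2) = -101 kN·m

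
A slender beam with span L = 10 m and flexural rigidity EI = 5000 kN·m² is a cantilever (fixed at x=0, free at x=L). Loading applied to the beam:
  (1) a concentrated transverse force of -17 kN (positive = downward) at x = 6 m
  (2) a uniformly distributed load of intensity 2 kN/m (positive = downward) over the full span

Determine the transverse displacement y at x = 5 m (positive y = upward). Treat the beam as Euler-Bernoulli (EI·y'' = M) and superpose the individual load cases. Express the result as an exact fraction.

Load 1 — point force P=-17 kN at a=6 m (b=L-a=4):
  y_1 = -Px²(3a-x)/(6EI)  [x≤a] = -(-17)·5²·(3·6-5)/(6·5000) = 221/1200 m
Load 2 — uniform load w=2 kN/m over full span:
  y_2 = -wx²(x²-4Lx+6L²)/(24EI) = -2·5²·(5²-4·10·5+6·10²)/(24·5000) = -17/96 m
Superposition: y = Σ y_i = 17/2400 m ≈ 0.007083 m

y(5) = 17/2400 m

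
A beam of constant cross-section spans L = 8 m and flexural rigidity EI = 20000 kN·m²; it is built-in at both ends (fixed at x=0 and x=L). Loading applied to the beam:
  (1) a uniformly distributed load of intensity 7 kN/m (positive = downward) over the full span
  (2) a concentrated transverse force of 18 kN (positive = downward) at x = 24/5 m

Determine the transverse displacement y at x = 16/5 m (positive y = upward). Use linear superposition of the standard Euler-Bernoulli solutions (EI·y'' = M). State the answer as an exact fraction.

y(16/5) = -51264/9765625 m

Load 1 — uniform load w=7 kN/m over full span:
  y_1 = -wx²(L-x)²/(24EI) = -7·(16/5)²·(8-(16/5))²/(24·20000) = -1344/390625 m
Load 2 — point force P=18 kN at a=24/5 m (b=L-a=16/5):
  y_2 = -Pb²x²(3aL-(3a+b)x)/(6L³EI)  [x≤a] = -18·(16/5)²·(16/5)²·(3·(24/5)·8-(3·(24/5)+(16/5))·(16/5))/(6·8³·20000) = -17664/9765625 m
Superposition: y = Σ y_i = -51264/9765625 m ≈ -0.005249 m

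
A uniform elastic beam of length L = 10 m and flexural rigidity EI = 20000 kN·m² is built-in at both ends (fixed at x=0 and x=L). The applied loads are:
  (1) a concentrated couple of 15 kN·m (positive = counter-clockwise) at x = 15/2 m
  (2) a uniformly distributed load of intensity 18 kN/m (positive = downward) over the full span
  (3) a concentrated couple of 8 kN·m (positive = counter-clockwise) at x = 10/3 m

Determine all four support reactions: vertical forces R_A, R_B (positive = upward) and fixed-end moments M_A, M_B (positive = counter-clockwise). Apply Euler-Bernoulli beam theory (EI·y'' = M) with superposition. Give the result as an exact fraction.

R_A = 22261/240 kN, M_A = 2475/16 kN·m, R_B = 20939/240 kN, M_B = -7207/48 kN·m

Load 1 — applied couple M₀=15 kN·m at a=15/2 m (b=L-a=5/2):
  R_A = 6M₀ab/L³ = 6·15·(15/2)·(5/2)/10³ = 27/16 kN
  M_A = M₀b(2a-b)/L² = 15·(5/2)·(2·(15/2)-(5/2))/10² = 75/16 kN·m
  R_B = -6M₀ab/L³ = -6·15·(15/2)·(5/2)/10³ = -27/16 kN
  M_B = M₀a(2b-a)/L² = 15·(15/2)·(2·(5/2)-(15/2))/10² = -45/16 kN·m
Load 2 — uniform load w=18 kN/m over full span:
  R_A = wL/2 = 18·10/2 = 90 kN
  M_A = wL²/12 = 18·10²/12 = 150 kN·m
  R_B = wL/2 = 18·10/2 = 90 kN
  M_B = -wL²/12 = -18·10²/12 = -150 kN·m
Load 3 — applied couple M₀=8 kN·m at a=10/3 m (b=L-a=20/3):
  R_A = 6M₀ab/L³ = 6·8·(10/3)·(20/3)/10³ = 16/15 kN
  M_A = M₀b(2a-b)/L² = 8·(20/3)·(2·(10/3)-(20/3))/10² = 0 kN·m
  R_B = -6M₀ab/L³ = -6·8·(10/3)·(20/3)/10³ = -16/15 kN
  M_B = M₀a(2b-a)/L² = 8·(10/3)·(2·(20/3)-(10/3))/10² = 8/3 kN·m
Superposition: R_A = 22261/240 kN, M_A = 2475/16 kN·m, R_B = 20939/240 kN, M_B = -7207/48 kN·m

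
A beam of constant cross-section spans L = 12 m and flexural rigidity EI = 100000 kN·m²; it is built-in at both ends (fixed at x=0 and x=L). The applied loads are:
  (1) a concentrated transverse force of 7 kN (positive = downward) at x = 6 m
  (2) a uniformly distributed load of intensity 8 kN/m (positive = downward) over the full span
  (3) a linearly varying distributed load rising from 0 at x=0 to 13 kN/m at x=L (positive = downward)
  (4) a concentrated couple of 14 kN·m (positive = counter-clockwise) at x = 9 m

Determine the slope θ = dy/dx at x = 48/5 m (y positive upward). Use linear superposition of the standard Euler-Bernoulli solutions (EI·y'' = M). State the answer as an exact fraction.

θ(48/5) = 72387/31250000 rad

Load 1 — point force P=7 kN at a=6 m (b=L-a=6):
  θ_1 = Pa²(L-x)(2bL-(3b+a)(L-x))/(2L³EI)  [x>a] = 7·6²·(12-(48/5))·(2·6·12-(3·6+6)·(12-(48/5)))/(2·12³·100000) = 189/1250000 rad
Load 2 — uniform load w=8 kN/m over full span:
  θ_2 = -wx(L-x)(L-2x)/(12EI) = -8·(48/5)·(12-(48/5))·(12-2·(48/5))/(12·100000) = 432/390625 rad
Load 3 — triangular load w₀=13 kN/m (0→w₀ over full span):
  θ_3 = -w₀(2x(L-x)(L-2x)(x+2L)+x²(L-x)²)/(120LEI) = -13·(2·(48/5)·(12-(48/5))·(12-2·(48/5))·((48/5)+2·12)+(48/5)²·(12-(48/5))²)/(120·12·100000) = 1872/1953125 rad
Load 4 — applied couple M₀=14 kN·m at a=9 m (b=L-a=3):
  θ_4 = (R_Ax²/2 - M_Ax - M₀(x-a))/EI  [x>a] with R_A=21/16, M_A=35/8 = ((21/16)·(48/5)²/2 - (35/8)·(48/5) - 14·((48/5)-9))/100000 = 63/625000 rad
Superposition: θ = Σ θ_i = 72387/31250000 rad ≈ 0.002316 rad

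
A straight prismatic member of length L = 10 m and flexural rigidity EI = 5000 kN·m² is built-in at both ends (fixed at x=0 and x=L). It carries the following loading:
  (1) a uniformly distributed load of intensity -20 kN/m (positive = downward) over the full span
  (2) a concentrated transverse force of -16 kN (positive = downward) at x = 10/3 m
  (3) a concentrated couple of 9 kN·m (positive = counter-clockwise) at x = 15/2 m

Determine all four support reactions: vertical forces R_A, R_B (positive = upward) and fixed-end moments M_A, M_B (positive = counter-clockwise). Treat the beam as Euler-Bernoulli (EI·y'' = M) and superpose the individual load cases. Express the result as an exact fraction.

R_A = -239413/2160 kN, M_A = -81025/432 kN·m, R_B = -227147/2160 kN, M_B = 76391/432 kN·m

Load 1 — uniform load w=-20 kN/m over full span:
  R_A = wL/2 = (-20)·10/2 = -100 kN
  M_A = wL²/12 = (-20)·10²/12 = -500/3 kN·m
  R_B = wL/2 = (-20)·10/2 = -100 kN
  M_B = -wL²/12 = -(-20)·10²/12 = 500/3 kN·m
Load 2 — point force P=-16 kN at a=10/3 m (b=L-a=20/3):
  R_A = Pb²(3a+b)/L³ = (-16)·(20/3)²·(3·(10/3)+(20/3))/10³ = -320/27 kN
  M_A = Pab²/L² = (-16)·(10/3)·(20/3)²/10² = -640/27 kN·m
  R_B = Pa²(a+3b)/L³ = (-16)·(10/3)²·((10/3)+3·(20/3))/10³ = -112/27 kN
  M_B = -Pa²b/L² = -(-16)·(10/3)²·(20/3)/10² = 320/27 kN·m
Load 3 — applied couple M₀=9 kN·m at a=15/2 m (b=L-a=5/2):
  R_A = 6M₀ab/L³ = 6·9·(15/2)·(5/2)/10³ = 81/80 kN
  M_A = M₀b(2a-b)/L² = 9·(5/2)·(2·(15/2)-(5/2))/10² = 45/16 kN·m
  R_B = -6M₀ab/L³ = -6·9·(15/2)·(5/2)/10³ = -81/80 kN
  M_B = M₀a(2b-a)/L² = 9·(15/2)·(2·(5/2)-(15/2))/10² = -27/16 kN·m
Superposition: R_A = -239413/2160 kN, M_A = -81025/432 kN·m, R_B = -227147/2160 kN, M_B = 76391/432 kN·m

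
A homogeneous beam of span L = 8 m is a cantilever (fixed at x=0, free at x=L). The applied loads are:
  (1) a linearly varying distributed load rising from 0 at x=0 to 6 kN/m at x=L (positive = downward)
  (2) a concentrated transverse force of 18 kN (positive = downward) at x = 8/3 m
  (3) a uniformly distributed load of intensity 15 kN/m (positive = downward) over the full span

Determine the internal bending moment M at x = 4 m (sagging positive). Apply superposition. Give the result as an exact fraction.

Load 1 — triangular load w₀=6 kN/m (0→w₀ over full span):
  M_1 = w₀Lx/2 - w₀L²/3 - w₀x³/(6L) = 6·8·4/2 - 6·8²/3 - 6·4³/(6·8) = -40 kN·m
Load 2 — point force P=18 kN at a=8/3 m (b=L-a=16/3):
  M_2 = 0  [x>a] = 0 kN·m
Load 3 — uniform load w=15 kN/m over full span:
  M_3 = -w(L-x)²/2 = -15·(8-4)²/2 = -120 kN·m
Superposition: M = Σ M_i = -160 kN·m ≈ -160.000000 kN·m

M(4) = -160 kN·m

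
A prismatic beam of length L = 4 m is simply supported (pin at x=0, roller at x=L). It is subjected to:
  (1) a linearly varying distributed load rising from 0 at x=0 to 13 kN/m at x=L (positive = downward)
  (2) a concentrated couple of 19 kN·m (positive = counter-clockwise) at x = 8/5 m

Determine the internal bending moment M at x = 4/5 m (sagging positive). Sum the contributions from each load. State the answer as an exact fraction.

M(4/5) = 1307/125 kN·m

Load 1 — triangular load w₀=13 kN/m (0→w₀ over full span):
  M_1 = w₀Lx/6 - w₀x³/(6L) = 13·4·(4/5)/6 - 13·(4/5)³/(6·4) = 832/125 kN·m
Load 2 — applied couple M₀=19 kN·m at a=8/5 m (b=L-a=12/5):
  M_2 = M₀x/L  [x≤a] = 19·(4/5)/4 = 19/5 kN·m
Superposition: M = Σ M_i = 1307/125 kN·m ≈ 10.456000 kN·m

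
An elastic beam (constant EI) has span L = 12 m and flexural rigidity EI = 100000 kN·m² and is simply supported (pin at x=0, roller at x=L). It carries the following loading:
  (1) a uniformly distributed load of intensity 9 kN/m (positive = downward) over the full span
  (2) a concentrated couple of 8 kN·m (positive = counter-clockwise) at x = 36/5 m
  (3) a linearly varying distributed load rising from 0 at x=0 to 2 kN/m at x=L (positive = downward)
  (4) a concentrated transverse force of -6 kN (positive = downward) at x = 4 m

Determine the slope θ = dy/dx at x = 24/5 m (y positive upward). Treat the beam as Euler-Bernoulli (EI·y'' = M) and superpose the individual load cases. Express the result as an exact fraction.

θ(24/5) = -48769/23437500 rad

Load 1 — uniform load w=9 kN/m over full span:
  θ_1 = -w(L³-6Lx²+4x³)/(24EI) = -9·(12³-6·12·(24/5)²+4·(24/5)³)/(24·100000) = -2997/1562500 rad
Load 2 — applied couple M₀=8 kN·m at a=36/5 m (b=L-a=24/5):
  θ_2 = (M₀x²/(2L)+C₁)/EI  [x≤a] with C₁=M₀(3b²-L²)/(6L)=-208/25 = (8·(24/5)²/(2·12)+(-208/25))/100000 = -1/156250 rad
Load 3 — triangular load w₀=2 kN/m (0→w₀ over full span):
  θ_3 = -w₀(7L⁴-30L²x²+15x⁴)/(360LEI) = -2·(7·12⁴-30·12²·(24/5)²+15·(24/5)⁴)/(360·12·100000) = -969/3906250 rad
Load 4 — point force P=-6 kN at a=4 m (b=L-a=8):
  θ_4 = -Pa(2L²-6Lx+3x²+a²)/(6LEI)  [x>a] = -(-6)·4·(2·12²-6·12·(24/5)+3·(24/5)²+4²)/(6·12·100000) = 43/468750 rad
Superposition: θ = Σ θ_i = -48769/23437500 rad ≈ -0.002081 rad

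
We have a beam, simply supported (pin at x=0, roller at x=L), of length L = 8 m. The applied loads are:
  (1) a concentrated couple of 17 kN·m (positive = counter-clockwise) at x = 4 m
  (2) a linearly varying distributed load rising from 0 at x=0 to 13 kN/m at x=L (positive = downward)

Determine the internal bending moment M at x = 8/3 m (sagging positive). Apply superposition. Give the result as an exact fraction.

Load 1 — applied couple M₀=17 kN·m at a=4 m (b=L-a=4):
  M_1 = M₀x/L  [x≤a] = 17·(8/3)/8 = 17/3 kN·m
Load 2 — triangular load w₀=13 kN/m (0→w₀ over full span):
  M_2 = w₀Lx/6 - w₀x³/(6L) = 13·8·(8/3)/6 - 13·(8/3)³/(6·8) = 3328/81 kN·m
Superposition: M = Σ M_i = 3787/81 kN·m ≈ 46.753086 kN·m

M(8/3) = 3787/81 kN·m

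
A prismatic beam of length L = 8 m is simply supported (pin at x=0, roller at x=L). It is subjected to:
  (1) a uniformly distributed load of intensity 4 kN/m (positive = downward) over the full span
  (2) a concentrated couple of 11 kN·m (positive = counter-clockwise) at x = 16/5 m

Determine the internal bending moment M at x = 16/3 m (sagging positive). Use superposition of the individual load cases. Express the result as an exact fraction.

M(16/3) = 223/9 kN·m

Load 1 — uniform load w=4 kN/m over full span:
  M_1 = wx(L-x)/2 = 4·(16/3)·(8-(16/3))/2 = 256/9 kN·m
Load 2 — applied couple M₀=11 kN·m at a=16/5 m (b=L-a=24/5):
  M_2 = M₀x/L - M₀  [x>a] = 11·(16/3)/8 - 11 = -11/3 kN·m
Superposition: M = Σ M_i = 223/9 kN·m ≈ 24.777778 kN·m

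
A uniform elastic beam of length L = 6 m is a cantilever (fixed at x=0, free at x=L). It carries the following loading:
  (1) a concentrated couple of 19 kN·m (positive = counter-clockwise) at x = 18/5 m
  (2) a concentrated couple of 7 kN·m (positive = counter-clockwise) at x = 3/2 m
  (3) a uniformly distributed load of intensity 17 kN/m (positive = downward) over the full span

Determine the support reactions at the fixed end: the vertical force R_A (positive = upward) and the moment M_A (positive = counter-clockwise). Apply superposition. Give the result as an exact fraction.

R_A = 102 kN, M_A = 280 kN·m

Load 1 — applied couple M₀=19 kN·m at a=18/5 m (b=L-a=12/5):
  R_A = 0 kN
  M_A = -M₀ = -19 kN·m
Load 2 — applied couple M₀=7 kN·m at a=3/2 m (b=L-a=9/2):
  R_A = 0 kN
  M_A = -M₀ = -7 kN·m
Load 3 — uniform load w=17 kN/m over full span:
  R_A = wL = 17·6 = 102 kN
  M_A = wL²/2 = 17·6²/2 = 306 kN·m
Superposition: R_A = 102 kN, M_A = 280 kN·m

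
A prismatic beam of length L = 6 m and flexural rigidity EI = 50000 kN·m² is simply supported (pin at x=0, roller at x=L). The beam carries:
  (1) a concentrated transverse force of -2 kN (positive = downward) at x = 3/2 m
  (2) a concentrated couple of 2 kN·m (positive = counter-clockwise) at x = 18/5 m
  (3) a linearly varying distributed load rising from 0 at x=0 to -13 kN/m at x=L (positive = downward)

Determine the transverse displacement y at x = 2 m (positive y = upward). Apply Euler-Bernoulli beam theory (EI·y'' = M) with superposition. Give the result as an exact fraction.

Load 1 — point force P=-2 kN at a=3/2 m (b=L-a=9/2):
  y_1 = -Pa(L-x)(2Lx-a²-x²)/(6LEI)  [x>a] = -(-2)·(3/2)·(6-2)·(2·6·2-(3/2)²-2²)/(6·6·50000) = 71/600000 m
Load 2 — applied couple M₀=2 kN·m at a=18/5 m (b=L-a=12/5):
  y_2 = (M₀x³/(6L)+C₁x)/EI  [x≤a] with C₁=M₀(3b²-L²)/(6L)=-26/25 = (2·2³/(6·6)+(-26/25)·2)/50000 = -23/703125 m
Load 3 — triangular load w₀=-13 kN/m (0→w₀ over full span):
  y_3 = -w₀x(7L⁴-10L²x²+3x⁴)/(360LEI) = -(-13)·2·(7·6⁴-10·6²·2²+3·2⁴)/(360·6·50000) = 52/28125 m
Superposition: y = Σ y_i = 87053/45000000 m ≈ 0.001935 m

y(2) = 87053/45000000 m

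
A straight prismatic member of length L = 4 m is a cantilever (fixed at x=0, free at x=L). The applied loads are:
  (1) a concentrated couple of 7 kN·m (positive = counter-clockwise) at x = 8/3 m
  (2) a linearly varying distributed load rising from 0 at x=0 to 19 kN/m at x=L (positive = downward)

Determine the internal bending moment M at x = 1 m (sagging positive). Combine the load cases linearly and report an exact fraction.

M(1) = -457/8 kN·m

Load 1 — applied couple M₀=7 kN·m at a=8/3 m (b=L-a=4/3):
  M_1 = M₀  [x≤a] = 7 = 7 kN·m
Load 2 — triangular load w₀=19 kN/m (0→w₀ over full span):
  M_2 = w₀Lx/2 - w₀L²/3 - w₀x³/(6L) = 19·4·1/2 - 19·4²/3 - 19·1³/(6·4) = -513/8 kN·m
Superposition: M = Σ M_i = -457/8 kN·m ≈ -57.125000 kN·m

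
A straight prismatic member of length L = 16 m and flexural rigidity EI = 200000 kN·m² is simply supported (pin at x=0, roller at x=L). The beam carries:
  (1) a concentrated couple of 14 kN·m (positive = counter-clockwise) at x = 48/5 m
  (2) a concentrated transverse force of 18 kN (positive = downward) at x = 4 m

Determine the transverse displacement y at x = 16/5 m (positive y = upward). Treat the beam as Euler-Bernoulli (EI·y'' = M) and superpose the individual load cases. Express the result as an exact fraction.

Load 1 — applied couple M₀=14 kN·m at a=48/5 m (b=L-a=32/5):
  y_1 = (M₀x³/(6L)+C₁x)/EI  [x≤a] with C₁=M₀(3b²-L²)/(6L)=-1456/75 = (14·(16/5)³/(6·16)+(-1456/75)·(16/5))/200000 = -112/390625 m
Load 2 — point force P=18 kN at a=4 m (b=L-a=12):
  y_2 = -Pbx(L²-b²-x²)/(6LEI)  [x≤a] = -18·12·(16/5)·(16²-12²-(16/5)²)/(6·16·200000) = -1431/390625 m
Superposition: y = Σ y_i = -1543/390625 m ≈ -0.003950 m

y(16/5) = -1543/390625 m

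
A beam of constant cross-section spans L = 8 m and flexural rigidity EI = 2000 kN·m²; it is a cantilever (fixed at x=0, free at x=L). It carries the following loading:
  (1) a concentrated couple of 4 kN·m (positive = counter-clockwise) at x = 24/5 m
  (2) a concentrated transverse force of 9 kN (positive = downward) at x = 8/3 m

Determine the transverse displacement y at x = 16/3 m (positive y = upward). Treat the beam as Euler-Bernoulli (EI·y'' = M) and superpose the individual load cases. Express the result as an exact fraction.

Load 1 — applied couple M₀=4 kN·m at a=24/5 m (b=L-a=16/5):
  y_1 = M₀a(2x-a)/(2EI)  [x>a] = 4·(24/5)·(2·(16/3)-(24/5))/(2·2000) = 88/3125 m
Load 2 — point force P=9 kN at a=8/3 m (b=L-a=16/3):
  y_2 = -Pa²(3x-a)/(6EI)  [x>a] = -9·(8/3)²·(3·(16/3)-(8/3))/(6·2000) = -16/225 m
Superposition: y = Σ y_i = -1208/28125 m ≈ -0.042951 m

y(16/3) = -1208/28125 m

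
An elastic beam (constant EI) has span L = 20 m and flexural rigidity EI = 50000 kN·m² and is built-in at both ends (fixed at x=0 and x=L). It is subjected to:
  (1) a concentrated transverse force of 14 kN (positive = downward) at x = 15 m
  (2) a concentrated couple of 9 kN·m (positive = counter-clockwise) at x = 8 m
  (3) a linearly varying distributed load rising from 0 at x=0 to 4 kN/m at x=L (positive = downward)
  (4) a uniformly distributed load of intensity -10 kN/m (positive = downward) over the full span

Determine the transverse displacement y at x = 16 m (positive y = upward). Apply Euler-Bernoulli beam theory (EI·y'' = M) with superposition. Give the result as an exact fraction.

Load 1 — point force P=14 kN at a=15 m (b=L-a=5):
  y_1 = -Pa²(L-x)²(3bL-(3b+a)(L-x))/(6L³EI)  [x>a] = -14·15²·(20-16)²·(3·5·20-(3·5+15)·(20-16))/(6·20³·50000) = -189/50000 m
Load 2 — applied couple M₀=9 kN·m at a=8 m (b=L-a=12):
  y_2 = (R_Ax³/6 - M_Ax²/2 - M₀(x-a)²/2)/EI  [x>a] with R_A=81/125, M_A=27/25 = ((81/125)·16³/6 - (27/25)·16²/2 - 9·(16-8)²/2)/50000 = 126/390625 m
Load 3 — triangular load w₀=4 kN/m (0→w₀ over full span):
  y_3 = -w₀x²(L-x)²(x+2L)/(120LEI) = -4·16²·(20-16)²·(16+2·20)/(120·20·50000) = -1792/234375 m
Load 4 — uniform load w=-10 kN/m over full span:
  y_4 = -wx²(L-x)²/(24EI) = -(-10)·16²·(20-16)²/(24·50000) = 64/1875 m
Superposition: y = Σ y_i = 431813/18750000 m ≈ 0.023030 m

y(16) = 431813/18750000 m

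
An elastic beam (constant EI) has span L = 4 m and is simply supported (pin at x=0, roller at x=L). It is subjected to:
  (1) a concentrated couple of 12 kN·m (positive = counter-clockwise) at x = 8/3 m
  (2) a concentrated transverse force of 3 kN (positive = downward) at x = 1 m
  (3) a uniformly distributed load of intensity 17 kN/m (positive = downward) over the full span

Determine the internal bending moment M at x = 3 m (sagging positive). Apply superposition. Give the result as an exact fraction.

M(3) = 93/4 kN·m

Load 1 — applied couple M₀=12 kN·m at a=8/3 m (b=L-a=4/3):
  M_1 = M₀x/L - M₀  [x>a] = 12·3/4 - 12 = -3 kN·m
Load 2 — point force P=3 kN at a=1 m (b=L-a=3):
  M_2 = Pa(L-x)/L  [x>a] = 3·1·(4-3)/4 = 3/4 kN·m
Load 3 — uniform load w=17 kN/m over full span:
  M_3 = wx(L-x)/2 = 17·3·(4-3)/2 = 51/2 kN·m
Superposition: M = Σ M_i = 93/4 kN·m ≈ 23.250000 kN·m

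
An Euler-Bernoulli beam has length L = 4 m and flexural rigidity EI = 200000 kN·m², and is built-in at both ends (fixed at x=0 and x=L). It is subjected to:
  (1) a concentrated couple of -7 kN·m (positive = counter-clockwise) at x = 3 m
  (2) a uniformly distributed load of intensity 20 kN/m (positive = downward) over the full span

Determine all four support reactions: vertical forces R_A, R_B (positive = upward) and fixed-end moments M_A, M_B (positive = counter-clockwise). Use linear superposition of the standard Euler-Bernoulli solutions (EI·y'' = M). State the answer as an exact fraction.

R_A = 1217/32 kN, M_A = 1175/48 kN·m, R_B = 1343/32 kN, M_B = -1217/48 kN·m

Load 1 — applied couple M₀=-7 kN·m at a=3 m (b=L-a=1):
  R_A = 6M₀ab/L³ = 6·(-7)·3·1/4³ = -63/32 kN
  M_A = M₀b(2a-b)/L² = (-7)·1·(2·3-1)/4² = -35/16 kN·m
  R_B = -6M₀ab/L³ = -6·(-7)·3·1/4³ = 63/32 kN
  M_B = M₀a(2b-a)/L² = (-7)·3·(2·1-3)/4² = 21/16 kN·m
Load 2 — uniform load w=20 kN/m over full span:
  R_A = wL/2 = 20·4/2 = 40 kN
  M_A = wL²/12 = 20·4²/12 = 80/3 kN·m
  R_B = wL/2 = 20·4/2 = 40 kN
  M_B = -wL²/12 = -20·4²/12 = -80/3 kN·m
Superposition: R_A = 1217/32 kN, M_A = 1175/48 kN·m, R_B = 1343/32 kN, M_B = -1217/48 kN·m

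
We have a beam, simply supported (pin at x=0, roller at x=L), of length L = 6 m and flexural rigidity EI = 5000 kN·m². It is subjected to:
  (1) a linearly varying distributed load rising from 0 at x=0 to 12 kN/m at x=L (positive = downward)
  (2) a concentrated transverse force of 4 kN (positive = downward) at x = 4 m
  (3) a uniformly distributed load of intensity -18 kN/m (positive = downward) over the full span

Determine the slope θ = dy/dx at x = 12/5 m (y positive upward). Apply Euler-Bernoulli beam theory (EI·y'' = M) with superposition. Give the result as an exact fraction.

Load 1 — triangular load w₀=12 kN/m (0→w₀ over full span):
  θ_1 = -w₀(7L⁴-30L²x²+15x⁴)/(360LEI) = -12·(7·6⁴-30·6²·(12/5)²+15·(12/5)⁴)/(360·6·5000) = -2907/781250 rad
Load 2 — point force P=4 kN at a=4 m (b=L-a=2):
  θ_2 = -Pb(L²-b²-3x²)/(6LEI)  [x≤a] = -4·2·(6²-2²-3·(12/5)²)/(6·6·5000) = -92/140625 rad
Load 3 — uniform load w=-18 kN/m over full span:
  θ_3 = -w(L³-6Lx²+4x³)/(24EI) = -(-18)·(6³-6·6·(12/5)²+4·(12/5)³)/(24·5000) = 2997/312500 rad
Superposition: θ = Σ θ_i = 73339/14062500 rad ≈ 0.005215 rad

θ(12/5) = 73339/14062500 rad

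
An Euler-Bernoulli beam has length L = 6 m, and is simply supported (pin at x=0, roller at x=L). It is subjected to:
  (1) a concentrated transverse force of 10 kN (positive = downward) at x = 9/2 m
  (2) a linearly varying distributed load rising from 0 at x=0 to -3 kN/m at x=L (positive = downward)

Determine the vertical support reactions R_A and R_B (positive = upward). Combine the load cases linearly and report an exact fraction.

R_A = -1/2 kN, R_B = 3/2 kN

Load 1 — point force P=10 kN at a=9/2 m (b=L-a=3/2):
  R_A = Pb/L = 10·(3/2)/6 = 5/2 kN
  R_B = Pa/L = 10·(9/2)/6 = 15/2 kN
Load 2 — triangular load w₀=-3 kN/m (0→w₀ over full span):
  R_A = w₀L/6 = (-3)·6/6 = -3 kN
  R_B = w₀L/3 = (-3)·6/3 = -6 kN
Superposition: R_A = -1/2 kN, R_B = 3/2 kN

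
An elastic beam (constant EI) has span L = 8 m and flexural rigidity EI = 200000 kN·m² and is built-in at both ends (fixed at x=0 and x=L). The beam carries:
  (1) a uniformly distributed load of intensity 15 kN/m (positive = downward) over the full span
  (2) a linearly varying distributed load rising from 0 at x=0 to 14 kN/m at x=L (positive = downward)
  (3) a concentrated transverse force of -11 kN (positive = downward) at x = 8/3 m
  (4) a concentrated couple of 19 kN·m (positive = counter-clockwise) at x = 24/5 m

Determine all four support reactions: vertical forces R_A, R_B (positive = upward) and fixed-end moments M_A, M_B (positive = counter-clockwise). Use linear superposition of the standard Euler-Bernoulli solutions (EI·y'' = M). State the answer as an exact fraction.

Load 1 — uniform load w=15 kN/m over full span:
  R_A = wL/2 = 15·8/2 = 60 kN
  M_A = wL²/12 = 15·8²/12 = 80 kN·m
  R_B = wL/2 = 15·8/2 = 60 kN
  M_B = -wL²/12 = -15·8²/12 = -80 kN·m
Load 2 — triangular load w₀=14 kN/m (0→w₀ over full span):
  R_A = 3w₀L/20 = 3·14·8/20 = 84/5 kN
  M_A = w₀L²/30 = 14·8²/30 = 448/15 kN·m
  R_B = 7w₀L/20 = 7·14·8/20 = 196/5 kN
  M_B = -w₀L²/20 = -14·8²/20 = -224/5 kN·m
Load 3 — point force P=-11 kN at a=8/3 m (b=L-a=16/3):
  R_A = Pb²(3a+b)/L³ = (-11)·(16/3)²·(3·(8/3)+(16/3))/8³ = -220/27 kN
  M_A = Pab²/L² = (-11)·(8/3)·(16/3)²/8² = -352/27 kN·m
  R_B = Pa²(a+3b)/L³ = (-11)·(8/3)²·((8/3)+3·(16/3))/8³ = -77/27 kN
  M_B = -Pa²b/L² = -(-11)·(8/3)²·(16/3)/8² = 176/27 kN·m
Load 4 — applied couple M₀=19 kN·m at a=24/5 m (b=L-a=16/5):
  R_A = 6M₀ab/L³ = 6·19·(24/5)·(16/5)/8³ = 171/50 kN
  M_A = M₀b(2a-b)/L² = 19·(16/5)·(2·(24/5)-(16/5))/8² = 152/25 kN·m
  R_B = -6M₀ab/L³ = -6·19·(24/5)·(16/5)/8³ = -171/50 kN
  M_B = M₀a(2b-a)/L² = 19·(24/5)·(2·(16/5)-(24/5))/8² = 57/25 kN·m
Superposition: R_A = 97297/1350 kN, M_A = 69464/675 kN·m, R_B = 125453/1350 kN, M_B = -78301/675 kN·m

R_A = 97297/1350 kN, M_A = 69464/675 kN·m, R_B = 125453/1350 kN, M_B = -78301/675 kN·m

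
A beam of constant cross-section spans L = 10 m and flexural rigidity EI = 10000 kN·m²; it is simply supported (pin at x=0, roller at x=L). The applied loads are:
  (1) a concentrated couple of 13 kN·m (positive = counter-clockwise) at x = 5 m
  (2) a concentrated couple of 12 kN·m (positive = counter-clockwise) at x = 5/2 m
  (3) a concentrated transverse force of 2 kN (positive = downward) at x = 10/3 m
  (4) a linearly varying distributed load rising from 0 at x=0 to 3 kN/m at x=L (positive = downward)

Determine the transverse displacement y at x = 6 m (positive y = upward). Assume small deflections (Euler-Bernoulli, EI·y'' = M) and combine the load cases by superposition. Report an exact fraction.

y(6) = -81929/5062500 m

Load 1 — applied couple M₀=13 kN·m at a=5 m (b=L-a=5):
  y_1 = (M₀x³/(6L)-M₀(x-a)²/2+C₁x)/EI  [x>a] with C₁=M₀(3b²-L²)/(6L)=-65/12 = (13·6³/(6·10)-13·(6-5)²/2+(-65/12)·6)/10000 = 39/50000 m
Load 2 — applied couple M₀=12 kN·m at a=5/2 m (b=L-a=15/2):
  y_2 = (M₀x³/(6L)-M₀(x-a)²/2+C₁x)/EI  [x>a] with C₁=M₀(3b²-L²)/(6L)=55/4 = (12·6³/(6·10)-12·(6-(5/2))²/2+(55/4)·6)/10000 = 261/50000 m
Load 3 — point force P=2 kN at a=10/3 m (b=L-a=20/3):
  y_3 = -Pa(L-x)(2Lx-a²-x²)/(6LEI)  [x>a] = -2·(10/3)·(10-6)·(2·10·6-(10/3)²-6²)/(6·10·10000) = -164/50625 m
Load 4 — triangular load w₀=3 kN/m (0→w₀ over full span):
  y_4 = -w₀x(7L⁴-10L²x²+3x⁴)/(360LEI) = -3·6·(7·10⁴-10·10²·6²+3·6⁴)/(360·10·10000) = -296/15625 m
Superposition: y = Σ y_i = -81929/5062500 m ≈ -0.016184 m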